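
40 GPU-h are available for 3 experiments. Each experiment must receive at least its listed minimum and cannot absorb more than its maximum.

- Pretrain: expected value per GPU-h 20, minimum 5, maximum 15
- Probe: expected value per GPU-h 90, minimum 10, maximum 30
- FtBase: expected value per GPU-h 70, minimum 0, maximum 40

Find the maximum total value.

Meeting every minimum uses 5+10+0 = 15 GPU-h, leaving 25.
Order the experiments by expected value per GPU-h: Probe 90 > FtBase 70 > Pretrain 20.
Probe takes 20 more to reach its cap of 30 ; 5 left.
FtBase: +5 (room for 40) → 5. Pool exhausted.
Total = 20×5 + 90×30 + 70×5 = 3150.

3150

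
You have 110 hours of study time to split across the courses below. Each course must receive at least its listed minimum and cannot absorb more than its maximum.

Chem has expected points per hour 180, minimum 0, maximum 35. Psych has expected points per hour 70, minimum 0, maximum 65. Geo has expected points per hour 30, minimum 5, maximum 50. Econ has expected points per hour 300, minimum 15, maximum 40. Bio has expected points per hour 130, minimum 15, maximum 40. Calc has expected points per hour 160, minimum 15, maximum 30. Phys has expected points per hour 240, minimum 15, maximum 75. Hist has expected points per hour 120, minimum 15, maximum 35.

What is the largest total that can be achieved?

23100

Meeting every minimum uses 0+0+5+15+15+15+15+15 = 80 hours, leaving 30.
Rank by expected points per hour: Econ 300 > Phys 240 > Chem 180 > Calc 160 > Bio 130 > Hist 120 > Psych 70 > Geo 30.
Econ: +25 to 40 (cap) — 5 left.
Phys has room for 60 more but only 5 remain, so it gets 20.
Total = 30×5 + 300×40 + 130×15 + 160×15 + 240×20 + 120×15 = 23100.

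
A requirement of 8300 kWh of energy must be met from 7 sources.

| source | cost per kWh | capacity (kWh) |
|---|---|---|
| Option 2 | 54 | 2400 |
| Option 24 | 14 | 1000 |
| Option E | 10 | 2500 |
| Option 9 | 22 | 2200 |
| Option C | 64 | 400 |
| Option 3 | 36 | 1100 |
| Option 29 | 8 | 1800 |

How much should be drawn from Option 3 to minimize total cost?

800

Use sources in increasing cost order.
Option 29 at 8: take all 1800 kWh — 6500 still needed.
Option E (10): use full 2500 — 4000 kWh to go.
Option 24 at 14: take all 1000 kWh — 3000 still needed.
Option 9 (22): use full 2200 — 800 kWh to go.
Option 3 at 36: take 800 of its 1100 — requirement met.
Option 2, Option C: unused.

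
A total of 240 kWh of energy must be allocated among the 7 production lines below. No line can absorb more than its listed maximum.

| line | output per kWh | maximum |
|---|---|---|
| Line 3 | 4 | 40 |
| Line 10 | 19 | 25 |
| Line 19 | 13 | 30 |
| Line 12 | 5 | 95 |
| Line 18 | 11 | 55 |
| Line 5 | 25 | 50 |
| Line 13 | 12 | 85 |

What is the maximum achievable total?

3685

Highest output per kWh first: Line 5 25 > Line 10 19 > Line 19 13 > Line 13 12 > Line 18 11 > Line 12 5 > Line 3 4.
Line 5: +50 to 50 (cap) → 190 left.
Line 10: +25 to 25 (cap) → 165 left.
Give Line 19 30 to hit its cap of 30 → 135 left.
Line 13: +85 to 85 (cap) → 50 left.
Only 50 left; Line 18 takes them to reach 50.
Total = 19×25 + 13×30 + 11×50 + 25×50 + 12×85 = 3685.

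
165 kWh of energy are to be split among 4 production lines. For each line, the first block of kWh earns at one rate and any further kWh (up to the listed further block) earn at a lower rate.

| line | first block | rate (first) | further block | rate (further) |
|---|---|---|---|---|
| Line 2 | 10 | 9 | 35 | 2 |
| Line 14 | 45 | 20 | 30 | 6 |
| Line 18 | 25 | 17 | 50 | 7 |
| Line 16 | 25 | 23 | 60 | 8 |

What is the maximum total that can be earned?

2470

Rank every tier by rate: Line 16/first 23 > Line 14/first 20 > Line 18/first 17 > Line 2/first 9 > Line 16/second 8 > Line 18/second 7 > Line 14/second 6 > Line 2/second 2.
Fill Line 16 first block (25 at 23) ; 140 left.
Line 14 first at 20: fill all 45 ; 95 left.
Line 18 first at 17: fill all 25 ; 70 left.
Line 2 first at 9: fill all 10 ; 60 left.
Line 16/second (8): +60 ; 0 left.
Total = 23×25 + 20×45 + 17×25 + 9×10 + 8×60 = 2470.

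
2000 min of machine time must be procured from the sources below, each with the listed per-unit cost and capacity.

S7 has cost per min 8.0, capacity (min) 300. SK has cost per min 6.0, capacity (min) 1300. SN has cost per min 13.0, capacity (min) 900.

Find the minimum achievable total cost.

Fill from the cheapest source first.
Take 1300 from SK at 6.0 → need 700 more.
S7 at 8.0: take all 300 min → 400 still needed.
SN at 13.0: take 400 of its 900 → requirement met.
Cost = 1300×6.0 + 300×8.0 + 400×13.0 = 15400.

15400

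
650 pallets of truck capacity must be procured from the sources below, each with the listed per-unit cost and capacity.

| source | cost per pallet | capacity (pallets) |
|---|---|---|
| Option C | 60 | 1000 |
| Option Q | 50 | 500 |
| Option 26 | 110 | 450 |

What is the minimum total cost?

34000

Use sources in increasing cost order.
Take 500 from Option Q at 50 — need 150 more.
Option C (60): take the remaining 150 — done.
Option 26: unused.
Cost = 500×50 + 150×60 = 34000.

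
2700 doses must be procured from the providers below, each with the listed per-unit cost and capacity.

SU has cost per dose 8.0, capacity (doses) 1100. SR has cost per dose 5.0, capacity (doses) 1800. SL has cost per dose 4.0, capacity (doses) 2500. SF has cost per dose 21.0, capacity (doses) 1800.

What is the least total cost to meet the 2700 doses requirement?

Cheapest first:
SL (4.0): use full 2500 → 200 doses to go.
SR at 5.0: take 200 of its 1800 → requirement met.
SU, SF: unused.
Cost = 2500×4.0 + 200×5.0 = 11000.

11000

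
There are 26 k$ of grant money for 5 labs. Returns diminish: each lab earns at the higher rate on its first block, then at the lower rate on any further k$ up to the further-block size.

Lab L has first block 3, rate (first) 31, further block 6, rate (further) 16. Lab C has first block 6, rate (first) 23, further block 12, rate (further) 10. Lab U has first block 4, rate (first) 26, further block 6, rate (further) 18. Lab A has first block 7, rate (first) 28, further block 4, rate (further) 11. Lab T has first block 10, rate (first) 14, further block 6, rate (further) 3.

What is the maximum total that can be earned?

Order all 10 blocks by rate: Lab L/first 31 > Lab A/first 28 > Lab U/first 26 > Lab C/first 23 > Lab U/second 18 > Lab L/second 16 > Lab T/first 14 > Lab A/second 11 > Lab C/second 10 > Lab T/second 3.
Lab L first at 31: fill all 3 — 23 left.
Lab A first at 28: fill all 7 — 16 left.
Fill Lab U first block (4 at 26) — 12 left.
Lab C first at 23: fill all 6 — 6 left.
Lab U/second (18): +6 — 0 left.
Total = 31×3 + 28×7 + 26×4 + 23×6 + 18×6 = 639.

639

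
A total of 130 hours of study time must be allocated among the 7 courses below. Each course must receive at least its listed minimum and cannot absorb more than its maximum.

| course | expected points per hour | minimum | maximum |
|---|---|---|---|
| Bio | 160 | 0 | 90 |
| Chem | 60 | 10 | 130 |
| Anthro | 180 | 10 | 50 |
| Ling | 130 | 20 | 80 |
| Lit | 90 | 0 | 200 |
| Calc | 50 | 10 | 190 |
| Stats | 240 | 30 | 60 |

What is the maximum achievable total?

Meeting every minimum uses 0+10+10+20+0+10+30 = 80 hours, leaving 50.
Highest expected points per hour first: Stats 240 > Anthro 180 > Bio 160 > Ling 130 > Lit 90 > Chem 60 > Calc 50.
Stats takes 30 more to reach its cap of 60 ; 20 left.
Only 20 left; Anthro takes them to reach 30.
Total = 60×10 + 180×30 + 130×20 + 50×10 + 240×60 = 23500.

23500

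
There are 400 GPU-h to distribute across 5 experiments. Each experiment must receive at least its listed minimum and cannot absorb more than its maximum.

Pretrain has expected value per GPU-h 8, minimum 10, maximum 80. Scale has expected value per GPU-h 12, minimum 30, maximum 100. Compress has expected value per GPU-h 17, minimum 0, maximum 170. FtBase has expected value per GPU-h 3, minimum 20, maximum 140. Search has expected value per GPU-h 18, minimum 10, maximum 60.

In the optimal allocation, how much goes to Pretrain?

50

Meeting every minimum uses 10+30+0+20+10 = 70 GPU-h, leaving 330.
Order the experiments by expected value per GPU-h: Search 18 > Compress 17 > Scale 12 > Pretrain 8 > FtBase 3.
Search: +50 to 60 (cap) ; 280 left.
Give Compress 170 more to hit its cap of 170 ; 110 left.
Give Scale 70 more to hit its cap of 100 ; 40 left.
Only 40 left; Pretrain takes them to reach 50.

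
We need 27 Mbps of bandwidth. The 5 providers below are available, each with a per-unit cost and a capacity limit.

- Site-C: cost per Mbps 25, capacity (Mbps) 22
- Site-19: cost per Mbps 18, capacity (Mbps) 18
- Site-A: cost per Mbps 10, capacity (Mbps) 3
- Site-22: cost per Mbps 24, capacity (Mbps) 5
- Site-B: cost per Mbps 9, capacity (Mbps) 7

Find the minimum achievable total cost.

399

Cheapest first:
Take 7 from Site-B at 9 — need 20 more.
Site-A at 10: take all 3 Mbps — 17 still needed.
Take 17 from Site-19 at 18 to finish.
Site-22, Site-C: unused.
Cost = 7×9 + 3×10 + 17×18 = 399.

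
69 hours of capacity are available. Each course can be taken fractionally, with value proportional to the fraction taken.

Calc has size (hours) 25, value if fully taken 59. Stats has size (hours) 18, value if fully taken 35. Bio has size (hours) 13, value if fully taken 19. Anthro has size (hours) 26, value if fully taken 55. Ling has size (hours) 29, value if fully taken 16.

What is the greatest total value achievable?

149

Best value per unit of size first: Calc 59/25≈2.36, Anthro 55/26≈2.12, Stats 35/18≈1.94, Bio 19/13≈1.46, Ling 16/29≈0.552.
Take all of Calc (25 hours, value 59) → 44 hours left.
Take all of Anthro (26 hours, value 55) → 18 hours left.
Stats: take in full, 18 hours for value 35 → 0 left.
Total value = 149.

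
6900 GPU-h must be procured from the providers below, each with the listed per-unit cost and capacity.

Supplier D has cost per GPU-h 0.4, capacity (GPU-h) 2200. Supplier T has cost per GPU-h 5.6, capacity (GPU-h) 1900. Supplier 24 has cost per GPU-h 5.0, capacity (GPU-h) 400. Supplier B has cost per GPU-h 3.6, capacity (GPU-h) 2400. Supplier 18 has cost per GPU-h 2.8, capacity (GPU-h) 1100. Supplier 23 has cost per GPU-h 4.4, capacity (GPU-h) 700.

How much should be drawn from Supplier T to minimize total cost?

Use providers in increasing cost order.
Take 2200 from Supplier D at 0.4 → need 4700 more.
Supplier 18 at 2.8: take all 1100 GPU-h → 3600 still needed.
Supplier B (3.6): use full 2400 → 1200 GPU-h to go.
Supplier 23 at 4.4: take all 700 GPU-h → 500 still needed.
Supplier 24 at 5.0: take all 400 GPU-h → 100 still needed.
Supplier T at 5.6: take 100 of its 1900 → requirement met.

100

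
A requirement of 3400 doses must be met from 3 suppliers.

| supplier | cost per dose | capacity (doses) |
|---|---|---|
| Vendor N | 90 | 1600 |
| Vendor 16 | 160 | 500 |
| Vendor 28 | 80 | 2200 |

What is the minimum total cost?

284000

Fill from the cheapest supplier first.
Vendor 28 at 80: take all 2200 doses → 1200 still needed.
Vendor N (90): take the remaining 1200 → done.
Vendor 16: unused.
Cost = 2200×80 + 1200×90 = 284000.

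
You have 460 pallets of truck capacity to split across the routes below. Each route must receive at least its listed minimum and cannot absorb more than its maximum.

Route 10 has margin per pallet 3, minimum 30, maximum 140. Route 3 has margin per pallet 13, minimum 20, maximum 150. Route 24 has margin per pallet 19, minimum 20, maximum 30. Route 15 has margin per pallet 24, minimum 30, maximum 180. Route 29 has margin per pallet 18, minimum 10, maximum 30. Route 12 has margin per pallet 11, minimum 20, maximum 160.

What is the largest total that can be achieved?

Meeting every minimum uses 30+20+20+30+10+20 = 130 pallets, leaving 330.
Order the routes by margin per pallet: Route 15 24 > Route 24 19 > Route 29 18 > Route 3 13 > Route 12 11 > Route 10 3.
Give Route 15 150 more to hit its cap of 180 — 180 left.
Route 24: +10 to 30 (cap) — 170 left.
Route 29 takes 20 more to reach its cap of 30 — 150 left.
Route 3: +130 to 150 (cap) — 20 left.
Only 20 left; Route 12 takes them to reach 40.
Total = 3×30 + 13×150 + 19×30 + 24×180 + 18×30 + 11×40 = 7910.

7910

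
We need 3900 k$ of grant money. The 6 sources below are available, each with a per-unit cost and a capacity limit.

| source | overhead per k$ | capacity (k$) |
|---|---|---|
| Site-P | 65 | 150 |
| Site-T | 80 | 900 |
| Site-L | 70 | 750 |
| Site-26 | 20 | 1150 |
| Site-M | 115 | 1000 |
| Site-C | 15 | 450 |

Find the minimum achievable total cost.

221500

Use sources in increasing cost order.
Site-C (15): use full 450 — 3450 k$ to go.
Take 1150 from Site-26 at 20 — need 2300 more.
Site-P (65): use full 150 — 2150 k$ to go.
Site-L at 70: take all 750 k$ — 1400 still needed.
Site-T at 80: take all 900 k$ — 500 still needed.
Site-M (115): take the remaining 500 — done.
Cost = 450×15 + 1150×20 + 150×65 + 750×70 + 900×80 + 500×115 = 221500.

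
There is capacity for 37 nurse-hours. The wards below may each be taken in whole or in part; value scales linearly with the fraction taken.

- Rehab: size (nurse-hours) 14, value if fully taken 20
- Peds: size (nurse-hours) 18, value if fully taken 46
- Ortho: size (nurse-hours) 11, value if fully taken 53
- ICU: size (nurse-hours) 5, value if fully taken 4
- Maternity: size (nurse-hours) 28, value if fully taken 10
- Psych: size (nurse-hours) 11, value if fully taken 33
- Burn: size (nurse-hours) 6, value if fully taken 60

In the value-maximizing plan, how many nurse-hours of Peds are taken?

Best value per unit of size first: Burn 60/6≈10, Ortho 53/11≈4.82, Psych 33/11≈3, Peds 46/18≈2.56, Rehab 20/14≈1.43, ICU 4/5≈0.8, Maternity 10/28≈0.357.
Burn: take in full, 6 nurse-hours for value 60 → 31 left.
All 11 nurse-hours of Ortho fit (value 53) → 20 remain.
Psych: take in full, 11 nurse-hours for value 33 → 9 left.
9 nurse-hours left: a 9/18 share of Peds gives 46×9/18 = 23.

9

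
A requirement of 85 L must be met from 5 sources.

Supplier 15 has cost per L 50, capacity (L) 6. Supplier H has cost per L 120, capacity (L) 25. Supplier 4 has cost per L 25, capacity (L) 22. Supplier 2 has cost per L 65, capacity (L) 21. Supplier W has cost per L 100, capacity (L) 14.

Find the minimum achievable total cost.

Fill from the cheapest source first.
Supplier 4 (25): use full 22 ; 63 L to go.
Take 6 from Supplier 15 at 50 ; need 57 more.
Supplier 2 (65): use full 21 ; 36 L to go.
Supplier W (100): use full 14 ; 22 L to go.
Supplier H (120): take the remaining 22 ; done.
Cost = 22×25 + 6×50 + 21×65 + 14×100 + 22×120 = 6255.

6255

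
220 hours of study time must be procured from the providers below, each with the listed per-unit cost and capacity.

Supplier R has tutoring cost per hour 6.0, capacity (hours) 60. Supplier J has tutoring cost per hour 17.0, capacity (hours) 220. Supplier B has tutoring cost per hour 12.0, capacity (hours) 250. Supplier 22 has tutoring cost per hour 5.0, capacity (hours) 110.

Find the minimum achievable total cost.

1510

Cheapest first:
Supplier 22 (5.0): use full 110 → 110 hours to go.
Supplier R (6.0): use full 60 → 50 hours to go.
Take 50 from Supplier B at 12.0 to finish.
Supplier J: unused.
Cost = 110×5.0 + 60×6.0 + 50×12.0 = 1510.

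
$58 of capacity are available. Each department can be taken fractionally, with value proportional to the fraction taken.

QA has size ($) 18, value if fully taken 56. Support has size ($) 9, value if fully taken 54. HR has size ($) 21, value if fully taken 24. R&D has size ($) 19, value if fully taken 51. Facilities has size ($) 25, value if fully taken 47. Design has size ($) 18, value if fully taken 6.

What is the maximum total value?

183.56

Sort by value density: Support 54/9≈6, QA 56/18≈3.11, R&D 51/19≈2.68, Facilities 47/25≈1.88, HR 24/21≈1.14, Design 6/18≈0.333.
Support: take in full, 9 $ for value 54 ; 49 left.
Take all of QA (18 $, value 56) ; 31 $ left.
Take all of R&D (19 $, value 51) ; 12 $ left.
Only 12 $ remain; take 12/25 of Facilities for value 47×12/25 = 22.56.
Total value = 183.56.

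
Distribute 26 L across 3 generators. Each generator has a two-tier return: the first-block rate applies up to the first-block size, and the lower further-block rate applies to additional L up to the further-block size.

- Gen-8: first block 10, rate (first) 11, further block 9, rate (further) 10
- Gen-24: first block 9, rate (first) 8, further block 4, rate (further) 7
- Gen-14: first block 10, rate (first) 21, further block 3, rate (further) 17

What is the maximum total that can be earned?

401

Order all 6 blocks by rate: Gen-14/first 21 > Gen-14/second 17 > Gen-8/first 11 > Gen-8/second 10 > Gen-24/first 8 > Gen-24/second 7.
Fill Gen-14 first block (10 at 21) ; 16 left.
Fill Gen-14 second block (3 at 17) ; 13 left.
Gen-8/first (11): +10 ; 3 left.
3 remain; put them into Gen-8 second at 10.
Total = 21×10 + 17×3 + 11×10 + 10×3 = 401.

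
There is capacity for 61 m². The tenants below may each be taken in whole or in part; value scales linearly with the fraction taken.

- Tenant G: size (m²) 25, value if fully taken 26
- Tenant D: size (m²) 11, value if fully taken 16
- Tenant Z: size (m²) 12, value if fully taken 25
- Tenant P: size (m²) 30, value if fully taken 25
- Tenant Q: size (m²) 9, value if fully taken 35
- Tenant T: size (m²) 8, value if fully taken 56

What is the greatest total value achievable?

Best value per unit of size first: Tenant T 56/8≈7, Tenant Q 35/9≈3.89, Tenant Z 25/12≈2.08, Tenant D 16/11≈1.45, Tenant G 26/25≈1.04, Tenant P 25/30≈0.833.
Take all of Tenant T (8 m², value 56) — 53 m² left.
All 9 m² of Tenant Q fit (value 35) — 44 remain.
Take all of Tenant Z (12 m², value 25) — 32 m² left.
Tenant D: take in full, 11 m² for value 16 — 21 left.
Only 21 m² remain; take 21/25 of Tenant G for value 26×21/25 = 21.84.
Total value = 153.84.

153.84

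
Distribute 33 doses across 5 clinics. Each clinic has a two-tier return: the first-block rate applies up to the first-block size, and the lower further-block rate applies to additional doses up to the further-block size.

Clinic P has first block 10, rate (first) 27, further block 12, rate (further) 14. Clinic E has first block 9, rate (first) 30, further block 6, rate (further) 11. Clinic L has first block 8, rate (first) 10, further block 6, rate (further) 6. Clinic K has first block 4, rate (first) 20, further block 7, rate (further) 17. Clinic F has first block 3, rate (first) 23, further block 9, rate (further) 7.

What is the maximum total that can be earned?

808

Treat each block as its own option and order by rate: Clinic E/tier1 30 > Clinic P/tier1 27 > Clinic F/tier1 23 > Clinic K/tier1 20 > Clinic K/tier2 17 > Clinic P/tier2 14 > Clinic E/tier2 11 > Clinic L/tier1 10 > Clinic F/tier2 7 > Clinic L/tier2 6.
Fill Clinic E tier1 block (9 at 30) — 24 left.
Clinic P/tier1 (27): +10 — 14 left.
Clinic F/tier1 (23): +3 — 11 left.
Clinic K/tier1 (20): +4 — 7 left.
Fill Clinic K tier2 block (7 at 17) — 0 left.
Total = 30×9 + 27×10 + 23×3 + 20×4 + 17×7 = 808.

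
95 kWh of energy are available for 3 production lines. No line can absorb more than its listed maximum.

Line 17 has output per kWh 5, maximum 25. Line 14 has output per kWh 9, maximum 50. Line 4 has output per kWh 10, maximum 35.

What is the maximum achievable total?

Highest output per kWh first: Line 4 10 > Line 14 9 > Line 17 5.
Give Line 4 35 to hit its cap of 35 — 60 left.
Give Line 14 50 to hit its cap of 50 — 10 left.
Line 17 has room for 25 but only 10 remain, so it gets 10.
Total = 5×10 + 9×50 + 10×35 = 850.

850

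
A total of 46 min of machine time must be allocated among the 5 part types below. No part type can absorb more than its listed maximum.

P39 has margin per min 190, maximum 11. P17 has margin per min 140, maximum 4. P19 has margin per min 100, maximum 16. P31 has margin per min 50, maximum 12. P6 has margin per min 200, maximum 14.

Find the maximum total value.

Highest margin per min first: P6 200 > P39 190 > P17 140 > P19 100 > P31 50.
P6: +14 to 14 (cap) — 32 left.
P39 takes 11 to reach its cap of 11 — 21 left.
P17: +4 to 4 (cap) — 17 left.
P19 takes 16 to reach its cap of 16 — 1 left.
P31: +1 (room for 12) → 1. Pool exhausted.
Total = 190×11 + 140×4 + 100×16 + 50×1 + 200×14 = 7100.

7100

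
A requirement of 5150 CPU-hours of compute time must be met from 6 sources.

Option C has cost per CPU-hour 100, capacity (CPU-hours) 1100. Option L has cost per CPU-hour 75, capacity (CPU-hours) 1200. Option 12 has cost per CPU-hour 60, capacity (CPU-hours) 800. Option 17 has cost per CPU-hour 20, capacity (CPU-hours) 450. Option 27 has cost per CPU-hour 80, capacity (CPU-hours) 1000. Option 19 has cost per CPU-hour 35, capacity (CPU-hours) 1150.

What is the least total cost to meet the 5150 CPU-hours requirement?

Fill from the cheapest source first.
Take 450 from Option 17 at 20 ; need 4700 more.
Option 19 (35): use full 1150 ; 3550 CPU-hours to go.
Option 12 at 60: take all 800 CPU-hours ; 2750 still needed.
Take 1200 from Option L at 75 ; need 1550 more.
Option 27 (80): use full 1000 ; 550 CPU-hours to go.
Option C (100): take the remaining 550 ; done.
Cost = 450×20 + 1150×35 + 800×60 + 1200×75 + 1000×80 + 550×100 = 322250.

322250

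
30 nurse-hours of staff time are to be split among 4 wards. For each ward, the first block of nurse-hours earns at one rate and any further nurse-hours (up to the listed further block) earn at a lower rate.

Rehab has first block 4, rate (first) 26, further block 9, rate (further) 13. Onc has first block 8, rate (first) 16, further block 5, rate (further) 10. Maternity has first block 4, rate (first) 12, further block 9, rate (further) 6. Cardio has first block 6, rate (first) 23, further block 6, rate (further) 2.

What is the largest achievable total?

Order all 8 blocks by rate: Rehab/T1 26 > Cardio/T1 23 > Onc/T1 16 > Rehab/T2 13 > Maternity/T1 12 > Onc/T2 10 > Maternity/T2 6 > Cardio/T2 2.
Rehab/T1 (26): +4 ; 26 left.
Cardio/T1 (23): +6 ; 20 left.
Fill Onc T1 block (8 at 16) ; 12 left.
Rehab T2 at 13: fill all 9 ; 3 left.
Maternity T1 at 12: only 3 left, fill 3.
Total = 26×4 + 23×6 + 16×8 + 13×9 + 12×3 = 523.

523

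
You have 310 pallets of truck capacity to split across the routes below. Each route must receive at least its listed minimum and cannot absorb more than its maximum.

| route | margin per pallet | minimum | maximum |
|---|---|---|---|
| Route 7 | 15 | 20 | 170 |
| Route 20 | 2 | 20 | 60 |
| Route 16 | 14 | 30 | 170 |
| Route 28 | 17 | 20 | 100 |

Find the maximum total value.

4560

Meeting every minimum uses 20+20+30+20 = 90 pallets, leaving 220.
Rank by margin per pallet: Route 28 17 > Route 7 15 > Route 16 14 > Route 20 2.
Give Route 28 80 more to hit its cap of 100 → 140 left.
Route 7 has room for 150 more but only 140 remain, so it gets 160.
Total = 15×160 + 2×20 + 14×30 + 17×100 = 4560.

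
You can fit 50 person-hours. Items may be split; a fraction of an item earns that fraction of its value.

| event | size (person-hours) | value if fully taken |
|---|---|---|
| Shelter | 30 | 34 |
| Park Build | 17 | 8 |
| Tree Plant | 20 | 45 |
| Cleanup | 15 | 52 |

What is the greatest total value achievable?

Sort by value density: Cleanup 52/15≈3.47, Tree Plant 45/20≈2.25, Shelter 34/30≈1.13, Park Build 8/17≈0.471.
Cleanup: take in full, 15 person-hours for value 52 → 35 left.
All 20 person-hours of Tree Plant fit (value 45) → 15 remain.
15 person-hours left: a 15/30 share of Shelter gives 34×15/30 = 17.
Total value = 114.

114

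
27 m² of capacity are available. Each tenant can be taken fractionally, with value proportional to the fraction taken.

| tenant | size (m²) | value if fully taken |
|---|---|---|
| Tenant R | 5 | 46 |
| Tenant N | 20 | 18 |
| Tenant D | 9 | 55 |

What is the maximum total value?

Best value per unit of size first: Tenant R 46/5≈9.2, Tenant D 55/9≈6.11, Tenant N 18/20≈0.9.
Take all of Tenant R (5 m², value 46) → 22 m² left.
All 9 m² of Tenant D fit (value 55) → 13 remain.
Only 13 m² remain; take 13/20 of Tenant N for value 18×13/20 = 11.7.
Total value = 112.7.

112.7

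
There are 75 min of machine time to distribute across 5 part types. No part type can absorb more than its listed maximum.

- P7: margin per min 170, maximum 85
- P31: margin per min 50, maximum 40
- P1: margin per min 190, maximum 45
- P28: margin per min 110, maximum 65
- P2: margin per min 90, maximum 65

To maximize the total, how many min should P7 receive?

30

Highest margin per min first: P1 190 > P7 170 > P28 110 > P2 90 > P31 50.
P1 takes 45 to reach its cap of 45 → 30 left.
P7: +30 (room for 85) → 30. Pool exhausted.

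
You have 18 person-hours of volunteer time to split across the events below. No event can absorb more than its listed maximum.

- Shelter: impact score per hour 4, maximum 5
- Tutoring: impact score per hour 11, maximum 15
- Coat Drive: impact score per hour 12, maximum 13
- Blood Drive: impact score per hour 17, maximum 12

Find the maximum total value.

276

Order the events by impact score per hour: Blood Drive 17 > Coat Drive 12 > Tutoring 11 > Shelter 4.
Blood Drive takes 12 to reach its cap of 12 → 6 left.
Coat Drive has room for 13 but only 6 remain, so it gets 6.
Total = 12×6 + 17×12 = 276.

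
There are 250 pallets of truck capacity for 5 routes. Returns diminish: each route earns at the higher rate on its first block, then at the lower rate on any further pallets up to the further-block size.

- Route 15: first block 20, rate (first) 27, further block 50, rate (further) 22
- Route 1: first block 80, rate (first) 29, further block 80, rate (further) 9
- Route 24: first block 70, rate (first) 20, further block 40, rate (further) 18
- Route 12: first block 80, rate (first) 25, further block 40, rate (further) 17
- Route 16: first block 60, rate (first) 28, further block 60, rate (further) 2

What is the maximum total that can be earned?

Order all 10 blocks by rate: Route 1/first 29 > Route 16/first 28 > Route 15/first 27 > Route 12/first 25 > Route 15/second 22 > Route 24/first 20 > Route 24/second 18 > Route 12/second 17 > Route 1/second 9 > Route 16/second 2.
Route 1/first (29): +80 — 170 left.
Route 16 first at 28: fill all 60 — 110 left.
Route 15/first (27): +20 — 90 left.
Fill Route 12 first block (80 at 25) — 10 left.
Route 15 second at 22: only 10 left, fill 10.
Total = 29×80 + 28×60 + 27×20 + 25×80 + 22×10 = 6760.

6760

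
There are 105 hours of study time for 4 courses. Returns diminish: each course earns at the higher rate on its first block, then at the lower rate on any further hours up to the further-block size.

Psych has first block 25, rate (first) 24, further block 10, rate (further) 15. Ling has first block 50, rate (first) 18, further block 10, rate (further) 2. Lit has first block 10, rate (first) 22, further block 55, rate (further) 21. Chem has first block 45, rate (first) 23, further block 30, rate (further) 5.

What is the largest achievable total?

2380

Rank every tier by rate: Psych/tier1 24 > Chem/tier1 23 > Lit/tier1 22 > Lit/tier2 21 > Ling/tier1 18 > Psych/tier2 15 > Chem/tier2 5 > Ling/tier2 2.
Fill Psych tier1 block (25 at 24) — 80 left.
Chem/tier1 (23): +45 — 35 left.
Lit tier1 at 22: fill all 10 — 25 left.
25 remain; put them into Lit tier2 at 21.
Total = 24×25 + 23×45 + 22×10 + 21×25 = 2380.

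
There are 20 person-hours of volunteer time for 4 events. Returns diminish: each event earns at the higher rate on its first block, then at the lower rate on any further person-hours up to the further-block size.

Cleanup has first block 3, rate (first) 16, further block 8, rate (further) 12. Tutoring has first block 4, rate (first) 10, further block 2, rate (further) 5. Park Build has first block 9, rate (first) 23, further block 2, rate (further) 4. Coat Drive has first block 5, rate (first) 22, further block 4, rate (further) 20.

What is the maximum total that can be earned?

Treat each block as its own option and order by rate: Park Build/T1 23 > Coat Drive/T1 22 > Coat Drive/T2 20 > Cleanup/T1 16 > Cleanup/T2 12 > Tutoring/T1 10 > Tutoring/T2 5 > Park Build/T2 4.
Fill Park Build T1 block (9 at 23) → 11 left.
Coat Drive/T1 (22): +5 → 6 left.
Fill Coat Drive T2 block (4 at 20) → 2 left.
Cleanup T1 at 16: only 2 left, fill 2.
Total = 23×9 + 22×5 + 20×4 + 16×2 = 429.

429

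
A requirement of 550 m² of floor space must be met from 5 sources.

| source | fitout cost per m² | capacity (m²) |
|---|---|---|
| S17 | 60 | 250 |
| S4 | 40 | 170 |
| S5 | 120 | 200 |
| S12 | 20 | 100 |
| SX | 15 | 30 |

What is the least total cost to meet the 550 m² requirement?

Use sources in increasing cost order.
Take 30 from SX at 15 ; need 520 more.
S12 (20): use full 100 ; 420 m² to go.
Take 170 from S4 at 40 ; need 250 more.
S17 at 60: take all 250 m² ; 0 still needed.
S5: unused.
Cost = 30×15 + 100×20 + 170×40 + 250×60 = 24250.

24250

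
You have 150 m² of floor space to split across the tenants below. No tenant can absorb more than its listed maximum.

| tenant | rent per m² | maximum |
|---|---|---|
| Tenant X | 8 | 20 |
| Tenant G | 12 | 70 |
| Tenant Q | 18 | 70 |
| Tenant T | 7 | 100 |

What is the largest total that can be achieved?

2180

Order the tenants by rent per m²: Tenant Q 18 > Tenant G 12 > Tenant X 8 > Tenant T 7.
Give Tenant Q 70 to hit its cap of 70 ; 80 left.
Tenant G: +70 to 70 (cap) ; 10 left.
Tenant X: +10 (room for 20) → 10. Pool exhausted.
Total = 8×10 + 12×70 + 18×70 = 2180.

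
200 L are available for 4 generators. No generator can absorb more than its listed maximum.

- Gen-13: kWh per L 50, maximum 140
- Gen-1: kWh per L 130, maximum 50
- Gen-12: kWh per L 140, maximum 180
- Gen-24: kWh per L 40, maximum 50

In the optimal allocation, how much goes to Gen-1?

Rank by kWh per L: Gen-12 140 > Gen-1 130 > Gen-13 50 > Gen-24 40.
Gen-12 takes 180 to reach its cap of 180 → 20 left.
Only 20 left; Gen-1 takes them to reach 20.

20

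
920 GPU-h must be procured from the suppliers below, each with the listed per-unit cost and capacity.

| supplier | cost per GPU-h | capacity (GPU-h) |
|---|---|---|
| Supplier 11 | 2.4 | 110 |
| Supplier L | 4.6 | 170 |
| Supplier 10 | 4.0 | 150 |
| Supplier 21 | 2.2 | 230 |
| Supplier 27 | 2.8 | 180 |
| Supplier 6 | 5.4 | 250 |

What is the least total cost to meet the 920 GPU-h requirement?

Cheapest first:
Supplier 21 (2.2): use full 230 → 690 GPU-h to go.
Take 110 from Supplier 11 at 2.4 → need 580 more.
Supplier 27 (2.8): use full 180 → 400 GPU-h to go.
Supplier 10 (4.0): use full 150 → 250 GPU-h to go.
Take 170 from Supplier L at 4.6 → need 80 more.
Supplier 6 at 5.4: take 80 of its 250 → requirement met.
Cost = 230×2.2 + 110×2.4 + 180×2.8 + 150×4.0 + 170×4.6 + 80×5.4 = 3088.

3088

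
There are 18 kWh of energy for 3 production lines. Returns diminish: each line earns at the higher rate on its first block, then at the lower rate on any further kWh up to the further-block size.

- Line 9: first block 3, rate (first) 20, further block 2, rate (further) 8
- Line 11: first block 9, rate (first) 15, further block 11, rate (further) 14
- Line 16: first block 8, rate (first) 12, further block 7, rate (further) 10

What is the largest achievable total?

Rank every tier by rate: Line 9/T1 20 > Line 11/T1 15 > Line 11/T2 14 > Line 16/T1 12 > Line 16/T2 10 > Line 9/T2 8.
Line 9 T1 at 20: fill all 3 ; 15 left.
Line 11 T1 at 15: fill all 9 ; 6 left.
Line 11/T2: +6 of 11 at 14; pool empty.
Total = 20×3 + 15×9 + 14×6 = 279.

279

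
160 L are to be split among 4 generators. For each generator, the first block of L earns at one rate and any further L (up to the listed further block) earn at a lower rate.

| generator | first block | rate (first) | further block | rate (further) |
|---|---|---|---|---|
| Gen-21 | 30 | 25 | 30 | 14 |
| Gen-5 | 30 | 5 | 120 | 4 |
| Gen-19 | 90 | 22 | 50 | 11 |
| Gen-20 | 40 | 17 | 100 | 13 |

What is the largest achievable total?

Order all 8 blocks by rate: Gen-21/first 25 > Gen-19/first 22 > Gen-20/first 17 > Gen-21/second 14 > Gen-20/second 13 > Gen-19/second 11 > Gen-5/first 5 > Gen-5/second 4.
Gen-21/first (25): +30 — 130 left.
Gen-19 first at 22: fill all 90 — 40 left.
Gen-20/first (17): +40 — 0 left.
Total = 25×30 + 22×90 + 17×40 = 3410.

3410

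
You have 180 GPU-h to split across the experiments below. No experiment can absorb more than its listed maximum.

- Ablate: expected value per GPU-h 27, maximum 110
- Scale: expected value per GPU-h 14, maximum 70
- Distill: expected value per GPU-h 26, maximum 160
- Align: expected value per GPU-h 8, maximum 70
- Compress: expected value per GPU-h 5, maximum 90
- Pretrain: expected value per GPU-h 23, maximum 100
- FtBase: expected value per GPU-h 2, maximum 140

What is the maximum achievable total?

Highest expected value per GPU-h first: Ablate 27 > Distill 26 > Pretrain 23 > Scale 14 > Align 8 > Compress 5 > FtBase 2.
Ablate: +110 to 110 (cap) → 70 left.
Distill: +70 (room for 160) → 70. Pool exhausted.
Total = 27×110 + 26×70 = 4790.

4790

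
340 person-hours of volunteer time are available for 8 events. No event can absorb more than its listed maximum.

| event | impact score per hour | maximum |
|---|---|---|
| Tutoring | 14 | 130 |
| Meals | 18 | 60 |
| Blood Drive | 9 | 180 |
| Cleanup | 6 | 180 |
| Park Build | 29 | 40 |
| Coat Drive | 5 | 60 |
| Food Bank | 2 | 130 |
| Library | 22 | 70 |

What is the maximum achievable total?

5960

Order the events by impact score per hour: Park Build 29 > Library 22 > Meals 18 > Tutoring 14 > Blood Drive 9 > Cleanup 6 > Coat Drive 5 > Food Bank 2.
Park Build: +40 to 40 (cap) → 300 left.
Library: +70 to 70 (cap) → 230 left.
Meals: +60 to 60 (cap) → 170 left.
Give Tutoring 130 to hit its cap of 130 → 40 left.
Blood Drive: +40 (room for 180) → 40. Pool exhausted.
Total = 14×130 + 18×60 + 9×40 + 29×40 + 22×70 = 5960.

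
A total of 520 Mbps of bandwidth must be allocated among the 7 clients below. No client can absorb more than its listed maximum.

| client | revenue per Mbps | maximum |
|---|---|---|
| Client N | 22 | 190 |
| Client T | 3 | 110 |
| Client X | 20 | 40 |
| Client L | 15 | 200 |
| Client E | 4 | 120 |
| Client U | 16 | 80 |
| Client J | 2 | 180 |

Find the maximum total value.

9300

Highest revenue per Mbps first: Client N 22 > Client X 20 > Client U 16 > Client L 15 > Client E 4 > Client T 3 > Client J 2.
Client N takes 190 to reach its cap of 190 — 330 left.
Give Client X 40 to hit its cap of 40 — 290 left.
Give Client U 80 to hit its cap of 80 — 210 left.
Give Client L 200 to hit its cap of 200 — 10 left.
Only 10 left; Client E takes them to reach 10.
Total = 22×190 + 20×40 + 15×200 + 4×10 + 16×80 = 9300.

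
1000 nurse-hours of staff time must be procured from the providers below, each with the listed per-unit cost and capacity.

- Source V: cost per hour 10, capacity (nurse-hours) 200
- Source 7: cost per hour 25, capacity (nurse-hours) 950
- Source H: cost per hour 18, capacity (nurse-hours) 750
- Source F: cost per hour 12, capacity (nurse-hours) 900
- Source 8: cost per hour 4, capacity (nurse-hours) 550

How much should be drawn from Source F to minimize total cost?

Fill from the cheapest provider first.
Source 8 at 4: take all 550 nurse-hours — 450 still needed.
Source V at 10: take all 200 nurse-hours — 250 still needed.
Take 250 from Source F at 12 to finish.
Source H, Source 7: unused.

250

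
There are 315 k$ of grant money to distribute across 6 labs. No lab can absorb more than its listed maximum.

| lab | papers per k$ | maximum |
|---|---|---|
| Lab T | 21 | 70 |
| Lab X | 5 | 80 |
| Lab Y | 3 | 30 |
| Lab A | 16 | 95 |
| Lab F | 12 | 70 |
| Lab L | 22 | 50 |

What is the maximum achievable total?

5080

Rank by papers per k$: Lab L 22 > Lab T 21 > Lab A 16 > Lab F 12 > Lab X 5 > Lab Y 3.
Give Lab L 50 to hit its cap of 50 — 265 left.
Lab T: +70 to 70 (cap) — 195 left.
Lab A takes 95 to reach its cap of 95 — 100 left.
Lab F takes 70 to reach its cap of 70 — 30 left.
Lab X has room for 80 but only 30 remain, so it gets 30.
Total = 21×70 + 5×30 + 16×95 + 12×70 + 22×50 = 5080.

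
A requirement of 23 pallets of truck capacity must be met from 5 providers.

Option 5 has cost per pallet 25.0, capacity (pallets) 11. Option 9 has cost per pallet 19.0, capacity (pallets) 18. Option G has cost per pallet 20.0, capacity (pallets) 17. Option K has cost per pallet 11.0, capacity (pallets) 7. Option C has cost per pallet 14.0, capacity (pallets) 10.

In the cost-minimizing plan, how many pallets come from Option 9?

Cheapest first:
Option K (11.0): use full 7 — 16 pallets to go.
Option C at 14.0: take all 10 pallets — 6 still needed.
Option 9 at 19.0: take 6 of its 18 — requirement met.
Option G, Option 5: unused.

6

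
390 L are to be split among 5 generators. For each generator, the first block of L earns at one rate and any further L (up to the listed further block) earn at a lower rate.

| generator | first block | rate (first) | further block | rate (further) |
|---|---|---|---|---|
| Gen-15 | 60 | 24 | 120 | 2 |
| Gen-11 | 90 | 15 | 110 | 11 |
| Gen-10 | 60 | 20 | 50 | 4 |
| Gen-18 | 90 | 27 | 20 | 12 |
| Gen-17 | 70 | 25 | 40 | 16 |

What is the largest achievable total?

8510

Rank every tier by rate: Gen-18/first 27 > Gen-17/first 25 > Gen-15/first 24 > Gen-10/first 20 > Gen-17/second 16 > Gen-11/first 15 > Gen-18/second 12 > Gen-11/second 11 > Gen-10/second 4 > Gen-15/second 2.
Gen-18 first at 27: fill all 90 → 300 left.
Gen-17/first (25): +70 → 230 left.
Gen-15/first (24): +60 → 170 left.
Gen-10/first (20): +60 → 110 left.
Fill Gen-17 second block (40 at 16) → 70 left.
70 remain; put them into Gen-11 first at 15.
Total = 27×90 + 25×70 + 24×60 + 20×60 + 16×40 + 15×70 = 8510.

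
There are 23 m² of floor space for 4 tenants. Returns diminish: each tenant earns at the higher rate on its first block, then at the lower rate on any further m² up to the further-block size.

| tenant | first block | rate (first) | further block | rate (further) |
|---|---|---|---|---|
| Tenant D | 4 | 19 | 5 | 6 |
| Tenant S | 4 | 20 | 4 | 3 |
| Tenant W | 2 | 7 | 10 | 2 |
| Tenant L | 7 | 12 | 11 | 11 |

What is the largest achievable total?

328

Rank every tier by rate: Tenant S/tier1 20 > Tenant D/tier1 19 > Tenant L/tier1 12 > Tenant L/tier2 11 > Tenant W/tier1 7 > Tenant D/tier2 6 > Tenant S/tier2 3 > Tenant W/tier2 2.
Tenant S/tier1 (20): +4 ; 19 left.
Tenant D/tier1 (19): +4 ; 15 left.
Fill Tenant L tier1 block (7 at 12) ; 8 left.
Tenant L tier2 at 11: only 8 left, fill 8.
Total = 20×4 + 19×4 + 12×7 + 11×8 = 328.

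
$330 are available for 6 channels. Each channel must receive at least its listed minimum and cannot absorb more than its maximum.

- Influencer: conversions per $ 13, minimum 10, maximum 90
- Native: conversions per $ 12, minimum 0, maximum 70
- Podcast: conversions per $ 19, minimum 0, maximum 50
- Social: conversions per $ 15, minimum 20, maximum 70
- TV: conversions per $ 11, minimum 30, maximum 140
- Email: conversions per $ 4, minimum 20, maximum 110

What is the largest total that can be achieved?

4420

Meeting every minimum uses 10+0+0+20+30+20 = 80 $, leaving 250.
Highest conversions per $ first: Podcast 19 > Social 15 > Influencer 13 > Native 12 > TV 11 > Email 4.
Podcast: +50 to 50 (cap) — 200 left.
Social: +50 to 70 (cap) — 150 left.
Give Influencer 80 more to hit its cap of 90 — 70 left.
Native: +70 to 70 (cap) — 0 left.
Total = 13×90 + 12×70 + 19×50 + 15×70 + 11×30 + 4×20 = 4420.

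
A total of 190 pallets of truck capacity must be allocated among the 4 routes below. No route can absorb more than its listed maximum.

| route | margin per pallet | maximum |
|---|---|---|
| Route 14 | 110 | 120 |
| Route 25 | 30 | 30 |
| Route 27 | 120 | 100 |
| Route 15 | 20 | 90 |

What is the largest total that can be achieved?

21900

Rank by margin per pallet: Route 27 120 > Route 14 110 > Route 25 30 > Route 15 20.
Give Route 27 100 to hit its cap of 100 ; 90 left.
Route 14 has room for 120 but only 90 remain, so it gets 90.
Total = 110×90 + 120×100 = 21900.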